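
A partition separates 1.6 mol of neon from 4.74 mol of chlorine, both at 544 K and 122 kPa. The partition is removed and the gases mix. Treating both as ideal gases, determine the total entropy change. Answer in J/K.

Mole fractions: x_A = 1.6/6.34 = 0.252, x_B = 0.748.
ΔS_mix = −R(n_A ln x_A + n_B ln x_B) = −8.314 × (1.6 ln 0.252 + 4.74 ln 0.748) = 29.8 J/K.

ΔS_mix = 29.8 J/K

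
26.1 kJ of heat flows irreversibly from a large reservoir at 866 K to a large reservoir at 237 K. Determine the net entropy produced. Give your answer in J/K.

ΔS_hot = −Q/T_H = −26100/866 = -30.14 J/K and ΔS_cold = +Q/T_C = 26100/237 = 110.1 J/K.
ΔS_total = -30.14 + 110.1 = 80 J/K, positive as the second law requires.

ΔS_total = 80 J/K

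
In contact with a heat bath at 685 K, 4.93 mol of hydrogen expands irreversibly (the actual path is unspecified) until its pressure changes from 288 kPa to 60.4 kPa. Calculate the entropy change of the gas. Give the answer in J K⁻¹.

Entropy is a state function, so ΔS_gas depends only on the end states.
For an isothermal ideal gas ΔS_gas = nR ln(P₁/P₂) = 4.93 × 8.314 × ln(288/60.4) = 64 J/K.

ΔS_gas = 64 J/K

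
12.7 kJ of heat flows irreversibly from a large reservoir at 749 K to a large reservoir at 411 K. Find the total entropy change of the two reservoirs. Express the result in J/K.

ΔS_hot = −Q/T_H = −12700/749 = -16.96 J/K and ΔS_cold = +Q/T_C = 12700/411 = 30.9 J/K.
ΔS_total = -16.96 + 30.9 = 13.9 J/K, positive as the second law requires.

ΔS_total = 13.9 J/K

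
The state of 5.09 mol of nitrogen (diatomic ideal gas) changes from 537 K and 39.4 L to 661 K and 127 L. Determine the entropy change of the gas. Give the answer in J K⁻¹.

Entropy is a state function: ΔS = nC_V ln(T₂/T₁) + nR ln(V₂/V₁), with C_V = 5R/2 = 20.79 J mol⁻¹ K⁻¹ for a diatomic ideal gas.
ΔS = 5.09 × [20.79 × ln(661/537) + 8.314 × ln(127/39.4)] = 71.5 J/K.

ΔS = 71.5 J/K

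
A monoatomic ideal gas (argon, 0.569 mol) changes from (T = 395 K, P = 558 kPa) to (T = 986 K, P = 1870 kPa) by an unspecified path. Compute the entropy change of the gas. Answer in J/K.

ΔS = 5.1 J/K

ΔS = nC_p ln(T₂/T₁) − nR ln(P₂/P₁), with C_p = 5R/2 = 20.79 J mol⁻¹ K⁻¹ for a monoatomic ideal gas.
ΔS = 0.569 × [20.79 × ln(986/395) − 8.314 × ln(1870/558)] = 5.1 J/K.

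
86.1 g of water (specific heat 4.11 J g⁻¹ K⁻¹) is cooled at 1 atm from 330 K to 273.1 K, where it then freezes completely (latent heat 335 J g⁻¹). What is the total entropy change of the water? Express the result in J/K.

Cooling step: ΔS₁ = m c ln(T_tr/T_i) = 86.1 × 4.11 × ln(273.1/330) = -66.97 J/K.
Phase change: ΔS₂ = −mL/T_tr = −86.1 × 335 / 273.1 = -105.6 J/K.
ΔS_total = (-66.97) + (-105.6) = -173 J/K.

ΔS = -173 J/K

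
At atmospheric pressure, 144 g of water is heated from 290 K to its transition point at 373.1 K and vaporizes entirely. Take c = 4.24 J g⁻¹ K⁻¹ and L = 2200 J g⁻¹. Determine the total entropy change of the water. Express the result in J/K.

ΔS = 1000 J/K

Warming step: ΔS₁ = m c ln(T_tr/T_i) = 144 × 4.24 × ln(373.1/290) = 153.8 J/K.
Phase change: ΔS₂ = +mL/T_tr = 144 × 2200 / 373.1 = 849.1 J/K.
ΔS_total = (153.8) + (849.1) = 1000 J/K.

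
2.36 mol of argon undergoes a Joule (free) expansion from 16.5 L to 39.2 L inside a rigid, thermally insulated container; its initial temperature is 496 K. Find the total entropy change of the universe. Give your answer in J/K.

ΔS_universe = 17 J/K

For an ideal gas in free expansion Q = 0 and W = 0, so T is unchanged.
Entropy is a state function; using a reversible isothermal path, ΔS_gas = nR ln(V₂/V₁) = 2.36 × 8.314 × ln(39.2/16.5) = 17 J/K.
The insulated surroundings exchange no heat, so ΔS_surr = 0 and ΔS_universe = ΔS_gas.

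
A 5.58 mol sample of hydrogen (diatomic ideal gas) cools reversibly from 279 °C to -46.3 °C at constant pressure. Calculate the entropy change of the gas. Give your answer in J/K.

ΔS = -144 J/K

In kelvin: T₁ = 552.15 K, T₂ = 226.85 K. At constant pressure, ΔS = nC_p ln(T₂/T₁) with C_p = 7R/2 = 29.1 J mol⁻¹ K⁻¹.
ΔS = 5.58 × 29.1 × ln(226.85/552.15) = -144 J/K.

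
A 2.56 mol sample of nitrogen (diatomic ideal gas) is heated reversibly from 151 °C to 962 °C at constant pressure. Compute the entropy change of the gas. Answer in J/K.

ΔS = 79.6 J/K

In kelvin: T₁ = 424.15 K, T₂ = 1235.15 K. At constant pressure, ΔS = nC_p ln(T₂/T₁) with C_p = 7R/2 = 29.1 J mol⁻¹ K⁻¹.
ΔS = 2.56 × 29.1 × ln(1235.15/424.15) = 79.6 J/K.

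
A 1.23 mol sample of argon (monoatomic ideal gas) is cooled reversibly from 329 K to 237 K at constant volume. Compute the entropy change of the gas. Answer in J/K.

At constant volume, ΔS = nC_V ln(T₂/T₁) with C_V = 3R/2 = 12.47 J mol⁻¹ K⁻¹.
ΔS = 1.23 × 12.47 × ln(237/329) = -5.03 J/K.

ΔS = -5.03 J/K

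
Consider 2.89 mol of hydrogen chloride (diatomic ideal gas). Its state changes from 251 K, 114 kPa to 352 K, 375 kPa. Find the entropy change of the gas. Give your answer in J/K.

ΔS = nC_p ln(T₂/T₁) − nR ln(P₂/P₁), with C_p = 7R/2 = 29.1 J mol⁻¹ K⁻¹ for a diatomic ideal gas.
ΔS = 2.89 × [29.1 × ln(352/251) − 8.314 × ln(375/114)] = -0.171 J/K.

ΔS = -0.171 J/K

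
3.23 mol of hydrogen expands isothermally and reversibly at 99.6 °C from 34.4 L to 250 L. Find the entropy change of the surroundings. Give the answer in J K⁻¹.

ΔS_surr = -53.3 J/K

For an isothermal ideal gas ΔS_gas = nR ln(V₂/V₁) = 3.23 × 8.314 × ln(250/34.4) = 53.3 J/K.
The process is reversible, so ΔS_surr = −ΔS_gas = -53.3 J/K and ΔS_universe = 0.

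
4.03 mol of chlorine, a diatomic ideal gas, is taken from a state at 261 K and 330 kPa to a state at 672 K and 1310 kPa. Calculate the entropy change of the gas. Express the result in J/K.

ΔS = nC_p ln(T₂/T₁) − nR ln(P₂/P₁), with C_p = 7R/2 = 29.1 J mol⁻¹ K⁻¹ for a diatomic ideal gas.
ΔS = 4.03 × [29.1 × ln(672/261) − 8.314 × ln(1310/330)] = 64.7 J/K.

ΔS = 64.7 J/K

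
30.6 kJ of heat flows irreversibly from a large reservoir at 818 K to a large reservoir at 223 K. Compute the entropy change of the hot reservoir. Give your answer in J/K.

The hot reservoir loses heat Q, so ΔS_hot = −Q/T_H = −30600/818 = -37.4 J/K.

ΔS_hot = -37.4 J/K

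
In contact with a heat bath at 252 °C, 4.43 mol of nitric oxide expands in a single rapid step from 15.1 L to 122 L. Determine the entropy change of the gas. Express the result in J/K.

Entropy is a state function, so ΔS_gas depends only on the end states.
For an isothermal ideal gas ΔS_gas = nR ln(V₂/V₁) = 4.43 × 8.314 × ln(122/15.1) = 77 J/K.

ΔS_gas = 77 J/K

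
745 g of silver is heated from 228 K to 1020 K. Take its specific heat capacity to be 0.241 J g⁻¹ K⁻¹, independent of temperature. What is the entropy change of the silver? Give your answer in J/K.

ΔS = 269 J/K

ΔS = ∫dQ_rev/T = m c ln(T₂/T₁) = 745 × 0.241 × ln(1020/228) = 269 J/K.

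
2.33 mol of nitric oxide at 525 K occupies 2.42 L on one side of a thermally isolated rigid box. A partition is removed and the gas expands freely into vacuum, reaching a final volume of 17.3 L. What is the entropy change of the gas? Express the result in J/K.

ΔS_gas = 38.1 J/K

For an ideal gas in free expansion Q = 0 and W = 0, so T is unchanged.
Entropy is a state function; using a reversible isothermal path, ΔS_gas = nR ln(V₂/V₁) = 2.33 × 8.314 × ln(17.3/2.42) = 38.1 J/K.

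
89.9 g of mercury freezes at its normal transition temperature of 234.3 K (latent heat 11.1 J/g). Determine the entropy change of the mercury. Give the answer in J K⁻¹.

ΔS = -4.26 J/K

Heat released by the substance: Q = −mL = −89.9 × 11.1 = −997.89 J.
At constant T, ΔS = Q_rev/T = −997.89 / 234.3 = -4.26 J/K.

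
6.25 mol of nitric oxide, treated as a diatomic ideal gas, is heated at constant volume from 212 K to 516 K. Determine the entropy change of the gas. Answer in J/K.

ΔS = 116 J/K

At constant volume, ΔS = nC_V ln(T₂/T₁) with C_V = 5R/2 = 20.79 J mol⁻¹ K⁻¹.
ΔS = 6.25 × 20.79 × ln(516/212) = 116 J/K.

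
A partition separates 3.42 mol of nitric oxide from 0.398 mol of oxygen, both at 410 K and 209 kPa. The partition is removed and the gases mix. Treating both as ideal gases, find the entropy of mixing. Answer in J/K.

Mole fractions: x_A = 3.42/3.82 = 0.896, x_B = 0.104.
ΔS_mix = −R(n_A ln x_A + n_B ln x_B) = −8.314 × (3.42 ln 0.896 + 0.398 ln 0.104) = 10.6 J/K.

ΔS_mix = 10.6 J/K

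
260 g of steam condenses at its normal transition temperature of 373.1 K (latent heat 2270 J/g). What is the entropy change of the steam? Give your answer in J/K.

ΔS = -1580 J/K

Heat released by the substance: Q = −mL = −260 × 2270 = −590200 J.
At constant T, ΔS = Q_rev/T = −590200 / 373.1 = -1580 J/K.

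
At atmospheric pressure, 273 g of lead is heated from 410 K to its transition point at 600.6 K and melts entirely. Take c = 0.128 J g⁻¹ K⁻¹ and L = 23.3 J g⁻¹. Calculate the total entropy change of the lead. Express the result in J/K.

ΔS = 23.9 J/K

Warming step: ΔS₁ = m c ln(T_tr/T_i) = 273 × 0.128 × ln(600.6/410) = 13.34 J/K.
Phase change: ΔS₂ = +mL/T_tr = 273 × 23.3 / 600.6 = 10.59 J/K.
ΔS_total = (13.34) + (10.59) = 23.9 J/K.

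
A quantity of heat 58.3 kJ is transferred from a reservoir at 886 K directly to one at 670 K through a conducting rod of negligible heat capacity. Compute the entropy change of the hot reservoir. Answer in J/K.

The hot reservoir loses heat Q, so ΔS_hot = −Q/T_H = −58300/886 = -65.8 J/K.

ΔS_hot = -65.8 J/K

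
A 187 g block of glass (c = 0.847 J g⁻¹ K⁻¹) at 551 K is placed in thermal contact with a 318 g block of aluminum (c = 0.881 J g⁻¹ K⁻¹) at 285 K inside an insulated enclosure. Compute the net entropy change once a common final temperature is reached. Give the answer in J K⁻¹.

ΔS_total = 23 J/K

Energy balance: T_f = (m₁c₁T₁ + m₂c₂T₂)/(m₁c₁ + m₂c₂) = 381.07 K.
ΔS₁ = m₁c₁ ln(T_f/T₁) = 158.389 × ln(381.07/551) = -58.41 J/K.
ΔS₂ = m₂c₂ ln(T_f/T₂) = 280.158 × ln(381.07/285) = 81.38 J/K.
ΔS_total = -58.41 + 81.38 = 23 J/K.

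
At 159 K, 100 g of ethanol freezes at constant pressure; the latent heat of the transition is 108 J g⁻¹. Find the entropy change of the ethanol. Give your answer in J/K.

ΔS = -67.9 J/K

Heat released by the substance: Q = −mL = −100 × 108 = −10800 J.
At constant T, ΔS = Q_rev/T = −10800 / 159 = -67.9 J/K.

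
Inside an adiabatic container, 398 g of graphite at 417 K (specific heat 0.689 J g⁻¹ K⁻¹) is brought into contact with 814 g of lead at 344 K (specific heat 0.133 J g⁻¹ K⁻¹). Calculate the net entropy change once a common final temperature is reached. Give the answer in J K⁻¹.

Energy balance: T_f = (m₁c₁T₁ + m₂c₂T₂)/(m₁c₁ + m₂c₂) = 396.34 K.
ΔS₁ = m₁c₁ ln(T_f/T₁) = 274.222 × ln(396.34/417) = -13.936 J/K.
ΔS₂ = m₂c₂ ln(T_f/T₂) = 108.262 × ln(396.34/344) = 15.333 J/K.
ΔS_total = -13.936 + 15.333 = 1.4 J/K.

ΔS_total = 1.4 J/K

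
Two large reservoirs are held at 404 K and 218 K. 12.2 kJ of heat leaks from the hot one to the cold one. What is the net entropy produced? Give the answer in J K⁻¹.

ΔS_total = 25.8 J/K

ΔS_hot = −Q/T_H = −12200/404 = -30.2 J/K and ΔS_cold = +Q/T_C = 12200/218 = 55.96 J/K.
ΔS_total = -30.2 + 55.96 = 25.8 J/K, positive as the second law requires.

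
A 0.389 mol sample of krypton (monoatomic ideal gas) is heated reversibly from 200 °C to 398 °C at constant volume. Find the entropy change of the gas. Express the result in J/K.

ΔS = 1.7 J/K

In kelvin: T₁ = 473.15 K, T₂ = 671.15 K. At constant volume, ΔS = nC_V ln(T₂/T₁) with C_V = 3R/2 = 12.47 J mol⁻¹ K⁻¹.
ΔS = 0.389 × 12.47 × ln(671.15/473.15) = 1.7 J/K.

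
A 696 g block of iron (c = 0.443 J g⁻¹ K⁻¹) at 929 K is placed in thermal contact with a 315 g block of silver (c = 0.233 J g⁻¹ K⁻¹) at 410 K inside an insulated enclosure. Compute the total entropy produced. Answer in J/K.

ΔS_total = 16.7 J/K

Energy balance: T_f = (m₁c₁T₁ + m₂c₂T₂)/(m₁c₁ + m₂c₂) = 829.21 K.
ΔS₁ = m₁c₁ ln(T_f/T₁) = 308.328 × ln(829.21/929) = -35.037 J/K.
ΔS₂ = m₂c₂ ln(T_f/T₂) = 73.395 × ln(829.21/410) = 51.693 J/K.
ΔS_total = -35.037 + 51.693 = 16.7 J/K.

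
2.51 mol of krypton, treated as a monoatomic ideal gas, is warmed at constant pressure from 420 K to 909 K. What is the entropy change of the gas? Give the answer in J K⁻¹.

ΔS = 40.3 J/K

At constant pressure, ΔS = nC_p ln(T₂/T₁) with C_p = 5R/2 = 20.79 J mol⁻¹ K⁻¹.
ΔS = 2.51 × 20.79 × ln(909/420) = 40.3 J/K.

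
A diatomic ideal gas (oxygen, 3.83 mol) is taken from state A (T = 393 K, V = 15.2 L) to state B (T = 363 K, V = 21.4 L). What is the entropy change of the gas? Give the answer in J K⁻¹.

Entropy is a state function: ΔS = nC_V ln(T₂/T₁) + nR ln(V₂/V₁), with C_V = 5R/2 = 20.79 J mol⁻¹ K⁻¹ for a diatomic ideal gas.
ΔS = 3.83 × [20.79 × ln(363/393) + 8.314 × ln(21.4/15.2)] = 4.57 J/K.

ΔS = 4.57 J/K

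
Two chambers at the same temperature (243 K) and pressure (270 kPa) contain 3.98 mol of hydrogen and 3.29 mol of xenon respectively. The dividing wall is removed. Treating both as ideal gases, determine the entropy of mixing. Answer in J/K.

Mole fractions: x_A = 3.98/7.27 = 0.547, x_B = 0.453.
ΔS_mix = −R(n_A ln x_A + n_B ln x_B) = −8.314 × (3.98 ln 0.547 + 3.29 ln 0.453) = 41.6 J/K.

ΔS_mix = 41.6 J/K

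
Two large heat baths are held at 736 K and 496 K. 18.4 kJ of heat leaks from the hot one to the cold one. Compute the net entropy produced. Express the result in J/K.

ΔS_hot = −Q/T_H = −18400/736 = -25 J/K and ΔS_cold = +Q/T_C = 18400/496 = 37.1 J/K.
ΔS_total = -25 + 37.1 = 12.1 J/K, positive as the second law requires.

ΔS_total = 12.1 J/K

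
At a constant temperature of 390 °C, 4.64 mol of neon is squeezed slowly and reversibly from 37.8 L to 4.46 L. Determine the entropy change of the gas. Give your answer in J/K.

For an isothermal ideal gas ΔS_gas = nR ln(V₂/V₁) = 4.64 × 8.314 × ln(4.46/37.8) = -82.4 J/K.

ΔS_gas = -82.4 J/K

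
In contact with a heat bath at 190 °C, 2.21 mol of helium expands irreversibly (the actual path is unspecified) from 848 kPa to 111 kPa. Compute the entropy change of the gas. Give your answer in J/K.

ΔS_gas = 37.4 J/K

Entropy is a state function, so ΔS_gas depends only on the end states.
For an isothermal ideal gas ΔS_gas = nR ln(P₁/P₂) = 2.21 × 8.314 × ln(848/111) = 37.4 J/K.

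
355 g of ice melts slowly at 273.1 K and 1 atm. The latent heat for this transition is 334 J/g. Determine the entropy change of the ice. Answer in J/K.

Heat absorbed by the substance: Q = mL = 355 × 334 = 118570 J.
At constant T, ΔS = Q_rev/T = 118570 / 273.1 = 434 J/K.

ΔS = 434 J/K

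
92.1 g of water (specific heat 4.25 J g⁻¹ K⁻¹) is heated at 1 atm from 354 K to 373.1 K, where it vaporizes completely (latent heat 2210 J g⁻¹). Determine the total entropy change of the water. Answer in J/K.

Warming step: ΔS₁ = m c ln(T_tr/T_i) = 92.1 × 4.25 × ln(373.1/354) = 20.57 J/K.
Phase change: ΔS₂ = +mL/T_tr = 92.1 × 2210 / 373.1 = 545.5 J/K.
ΔS_total = (20.57) + (545.5) = 566 J/K.

ΔS = 566 J/K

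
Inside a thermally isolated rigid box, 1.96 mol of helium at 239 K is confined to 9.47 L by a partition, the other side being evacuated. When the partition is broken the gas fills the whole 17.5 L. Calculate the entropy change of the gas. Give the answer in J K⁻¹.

No heat is exchanged and no work is done, so the ideal-gas temperature stays constant.
Entropy is a state function; using a reversible isothermal path, ΔS_gas = nR ln(V₂/V₁) = 1.96 × 8.314 × ln(17.5/9.47) = 10 J/K.

ΔS_gas = 10 J/K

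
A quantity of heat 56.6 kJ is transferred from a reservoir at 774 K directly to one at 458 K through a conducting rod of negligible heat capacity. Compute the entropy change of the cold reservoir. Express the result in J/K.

The cold reservoir gains heat Q, so ΔS_cold = +Q/T_C = 56600/458 = 124 J/K.

ΔS_cold = 124 J/K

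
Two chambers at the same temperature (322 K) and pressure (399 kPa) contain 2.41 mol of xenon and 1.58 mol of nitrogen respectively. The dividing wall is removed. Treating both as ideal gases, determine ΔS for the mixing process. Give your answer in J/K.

ΔS_mix = 22.3 J/K

Mole fractions: x_A = 2.41/3.99 = 0.604, x_B = 0.396.
ΔS_mix = −R(n_A ln x_A + n_B ln x_B) = −8.314 × (2.41 ln 0.604 + 1.58 ln 0.396) = 22.3 J/K.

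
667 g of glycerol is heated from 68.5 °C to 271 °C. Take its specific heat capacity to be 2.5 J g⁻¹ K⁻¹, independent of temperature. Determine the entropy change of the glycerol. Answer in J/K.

In kelvin: T₁ = 341.65 K, T₂ = 544.15 K. ΔS = ∫dQ_rev/T = m c ln(T₂/T₁) = 667 × 2.5 × ln(544.15/341.65) = 776 J/K.

ΔS = 776 J/K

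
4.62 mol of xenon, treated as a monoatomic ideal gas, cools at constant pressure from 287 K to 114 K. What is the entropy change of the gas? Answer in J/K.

ΔS = -88.7 J/K

At constant pressure, ΔS = nC_p ln(T₂/T₁) with C_p = 5R/2 = 20.79 J mol⁻¹ K⁻¹.
ΔS = 4.62 × 20.79 × ln(114/287) = -88.7 J/K.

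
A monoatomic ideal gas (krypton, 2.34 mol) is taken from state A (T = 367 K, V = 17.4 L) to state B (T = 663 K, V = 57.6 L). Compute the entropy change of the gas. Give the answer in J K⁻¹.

ΔS = 40.5 J/K

Entropy is a state function: ΔS = nC_V ln(T₂/T₁) + nR ln(V₂/V₁), with C_V = 3R/2 = 12.47 J mol⁻¹ K⁻¹ for a monoatomic ideal gas.
ΔS = 2.34 × [12.47 × ln(663/367) + 8.314 × ln(57.6/17.4)] = 40.5 J/K.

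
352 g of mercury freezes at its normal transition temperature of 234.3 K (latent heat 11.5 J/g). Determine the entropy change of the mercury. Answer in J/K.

ΔS = -17.3 J/K

Heat released by the substance: Q = −mL = −352 × 11.5 = −4048 J.
At constant T, ΔS = Q_rev/T = −4048 / 234.3 = -17.3 J/K.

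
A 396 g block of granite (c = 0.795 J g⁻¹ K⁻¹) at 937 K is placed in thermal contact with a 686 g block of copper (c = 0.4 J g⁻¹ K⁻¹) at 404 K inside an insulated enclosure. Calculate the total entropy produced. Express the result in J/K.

Energy balance: T_f = (m₁c₁T₁ + m₂c₂T₂)/(m₁c₁ + m₂c₂) = 688.78 K.
ΔS₁ = m₁c₁ ln(T_f/T₁) = 314.82 × ln(688.78/937) = -96.89 J/K.
ΔS₂ = m₂c₂ ln(T_f/T₂) = 274.4 × ln(688.78/404) = 146.4 J/K.
ΔS_total = -96.89 + 146.4 = 49.5 J/K.

ΔS_total = 49.5 J/K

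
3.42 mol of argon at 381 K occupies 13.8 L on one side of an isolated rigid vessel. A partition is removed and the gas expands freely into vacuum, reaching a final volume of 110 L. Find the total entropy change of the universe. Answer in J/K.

ΔS_universe = 59 J/K

For an ideal gas in free expansion Q = 0 and W = 0, so T is unchanged.
Entropy is a state function; using a reversible isothermal path, ΔS_gas = nR ln(V₂/V₁) = 3.42 × 8.314 × ln(110/13.8) = 59 J/K.
The insulated surroundings exchange no heat, so ΔS_surr = 0 and ΔS_universe = ΔS_gas.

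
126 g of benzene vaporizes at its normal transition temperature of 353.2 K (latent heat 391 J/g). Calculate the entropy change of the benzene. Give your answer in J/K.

Heat absorbed by the substance: Q = mL = 126 × 391 = 49266 J.
At constant T, ΔS = Q_rev/T = 49266 / 353.2 = 139 J/K.

ΔS = 139 J/K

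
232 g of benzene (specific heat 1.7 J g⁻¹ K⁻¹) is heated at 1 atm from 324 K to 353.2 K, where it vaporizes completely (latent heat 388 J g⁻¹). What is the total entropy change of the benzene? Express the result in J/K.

ΔS = 289 J/K

Warming step: ΔS₁ = m c ln(T_tr/T_i) = 232 × 1.7 × ln(353.2/324) = 34.03 J/K.
Phase change: ΔS₂ = +mL/T_tr = 232 × 388 / 353.2 = 254.9 J/K.
ΔS_total = (34.03) + (254.9) = 289 J/K.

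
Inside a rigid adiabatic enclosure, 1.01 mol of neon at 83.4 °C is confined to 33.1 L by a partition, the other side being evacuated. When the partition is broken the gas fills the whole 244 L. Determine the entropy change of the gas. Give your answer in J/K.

ΔS_gas = 16.8 J/K

No heat is exchanged and no work is done, so the ideal-gas temperature stays constant.
Entropy is a state function; using a reversible isothermal path, ΔS_gas = nR ln(V₂/V₁) = 1.01 × 8.314 × ln(244/33.1) = 16.8 J/K.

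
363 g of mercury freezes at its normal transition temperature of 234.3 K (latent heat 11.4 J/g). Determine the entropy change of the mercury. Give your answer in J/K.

Heat released by the substance: Q = −mL = −363 × 11.4 = −4138.2 J.
At constant T, ΔS = Q_rev/T = −4138.2 / 234.3 = -17.7 J/K.

ΔS = -17.7 J/K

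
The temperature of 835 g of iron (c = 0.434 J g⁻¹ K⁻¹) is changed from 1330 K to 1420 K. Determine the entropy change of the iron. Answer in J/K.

ΔS = 23.7 J/K

ΔS = ∫dQ_rev/T = m c ln(T₂/T₁) = 835 × 0.434 × ln(1420/1330) = 23.7 J/K.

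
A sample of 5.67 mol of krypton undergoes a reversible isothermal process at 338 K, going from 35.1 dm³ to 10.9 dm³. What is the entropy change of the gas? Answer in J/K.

For an isothermal ideal gas ΔS_gas = nR ln(V₂/V₁) = 5.67 × 8.314 × ln(10.9/35.1) = -55.1 J/K.

ΔS_gas = -55.1 J/K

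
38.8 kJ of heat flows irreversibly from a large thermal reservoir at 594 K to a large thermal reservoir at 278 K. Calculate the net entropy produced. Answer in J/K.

ΔS_hot = −Q/T_H = −38800/594 = -65.32 J/K and ΔS_cold = +Q/T_C = 38800/278 = 139.57 J/K.
ΔS_total = -65.32 + 139.57 = 74.2 J/K, positive as the second law requires.

ΔS_total = 74.2 J/K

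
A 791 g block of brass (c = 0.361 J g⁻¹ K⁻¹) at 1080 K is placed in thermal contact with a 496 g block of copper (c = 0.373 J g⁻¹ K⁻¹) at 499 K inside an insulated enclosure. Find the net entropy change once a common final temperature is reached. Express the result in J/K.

ΔS_total = 31 J/K

Energy balance: T_f = (m₁c₁T₁ + m₂c₂T₂)/(m₁c₁ + m₂c₂) = 851.57 K.
ΔS₁ = m₁c₁ ln(T_f/T₁) = 285.551 × ln(851.57/1080) = -67.86 J/K.
ΔS₂ = m₂c₂ ln(T_f/T₂) = 185.008 × ln(851.57/499) = 98.88 J/K.
ΔS_total = -67.86 + 98.88 = 31 J/K.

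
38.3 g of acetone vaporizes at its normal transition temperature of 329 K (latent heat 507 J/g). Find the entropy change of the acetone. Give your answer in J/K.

Heat absorbed by the substance: Q = mL = 38.3 × 507 = 19418.1 J.
At constant T, ΔS = Q_rev/T = 19418.1 / 329 = 59 J/K.

ΔS = 59 J/K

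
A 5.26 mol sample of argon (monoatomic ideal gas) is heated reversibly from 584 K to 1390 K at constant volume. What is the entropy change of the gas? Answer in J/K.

ΔS = 56.9 J/K

At constant volume, ΔS = nC_V ln(T₂/T₁) with C_V = 3R/2 = 12.47 J mol⁻¹ K⁻¹.
ΔS = 5.26 × 12.47 × ln(1390/584) = 56.9 J/K.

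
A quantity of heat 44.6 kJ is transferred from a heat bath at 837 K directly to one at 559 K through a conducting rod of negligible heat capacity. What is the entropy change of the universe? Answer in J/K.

ΔS_total = 26.5 J/K

ΔS_hot = −Q/T_H = −44600/837 = -53.29 J/K and ΔS_cold = +Q/T_C = 44600/559 = 79.79 J/K.
ΔS_total = -53.29 + 79.79 = 26.5 J/K, positive as the second law requires.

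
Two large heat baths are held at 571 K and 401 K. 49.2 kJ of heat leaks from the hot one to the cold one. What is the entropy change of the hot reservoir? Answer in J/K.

ΔS_hot = -86.2 J/K

The hot reservoir loses heat Q, so ΔS_hot = −Q/T_H = −49200/571 = -86.2 J/K.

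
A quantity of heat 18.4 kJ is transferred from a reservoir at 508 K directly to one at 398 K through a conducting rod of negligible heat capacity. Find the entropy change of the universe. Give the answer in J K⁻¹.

ΔS_total = 10 J/K

ΔS_hot = −Q/T_H = −18400/508 = -36.22 J/K and ΔS_cold = +Q/T_C = 18400/398 = 46.23 J/K.
ΔS_total = -36.22 + 46.23 = 10 J/K, positive as the second law requires.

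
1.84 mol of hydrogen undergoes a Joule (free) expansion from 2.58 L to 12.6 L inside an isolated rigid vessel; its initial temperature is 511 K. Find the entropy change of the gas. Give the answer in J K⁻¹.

For an ideal gas in free expansion Q = 0 and W = 0, so T is unchanged.
Entropy is a state function; using a reversible isothermal path, ΔS_gas = nR ln(V₂/V₁) = 1.84 × 8.314 × ln(12.6/2.58) = 24.3 J/K.

ΔS_gas = 24.3 J/K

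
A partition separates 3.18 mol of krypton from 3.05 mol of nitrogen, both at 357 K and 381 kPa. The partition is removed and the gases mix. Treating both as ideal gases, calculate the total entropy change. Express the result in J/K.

Mole fractions: x_A = 3.18/6.23 = 0.51, x_B = 0.49.
ΔS_mix = −R(n_A ln x_A + n_B ln x_B) = −8.314 × (3.18 ln 0.51 + 3.05 ln 0.49) = 35.9 J/K.

ΔS_mix = 35.9 J/K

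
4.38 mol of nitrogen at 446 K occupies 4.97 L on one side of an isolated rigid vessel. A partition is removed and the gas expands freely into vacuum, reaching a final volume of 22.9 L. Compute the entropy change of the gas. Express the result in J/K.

No heat is exchanged and no work is done, so the ideal-gas temperature stays constant.
Entropy is a state function; using a reversible isothermal path, ΔS_gas = nR ln(V₂/V₁) = 4.38 × 8.314 × ln(22.9/4.97) = 55.6 J/K.

ΔS_gas = 55.6 J/K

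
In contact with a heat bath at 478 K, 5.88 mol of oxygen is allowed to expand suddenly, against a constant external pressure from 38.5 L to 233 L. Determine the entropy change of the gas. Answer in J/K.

Entropy is a state function, so ΔS_gas depends only on the end states.
For an isothermal ideal gas ΔS_gas = nR ln(V₂/V₁) = 5.88 × 8.314 × ln(233/38.5) = 88 J/K.

ΔS_gas = 88 J/K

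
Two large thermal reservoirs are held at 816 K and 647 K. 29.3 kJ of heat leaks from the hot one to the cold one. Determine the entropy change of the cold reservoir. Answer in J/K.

ΔS_cold = 45.3 J/K

The cold reservoir gains heat Q, so ΔS_cold = +Q/T_C = 29300/647 = 45.3 J/K.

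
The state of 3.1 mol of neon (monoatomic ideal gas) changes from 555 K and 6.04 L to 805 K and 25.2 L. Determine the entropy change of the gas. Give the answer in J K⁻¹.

ΔS = 51.2 J/K

Entropy is a state function: ΔS = nC_V ln(T₂/T₁) + nR ln(V₂/V₁), with C_V = 3R/2 = 12.47 J mol⁻¹ K⁻¹ for a monoatomic ideal gas.
ΔS = 3.1 × [12.47 × ln(805/555) + 8.314 × ln(25.2/6.04)] = 51.2 J/K.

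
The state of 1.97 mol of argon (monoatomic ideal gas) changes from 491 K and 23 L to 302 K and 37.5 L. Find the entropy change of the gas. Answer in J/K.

Entropy is a state function: ΔS = nC_V ln(T₂/T₁) + nR ln(V₂/V₁), with C_V = 3R/2 = 12.47 J mol⁻¹ K⁻¹ for a monoatomic ideal gas.
ΔS = 1.97 × [12.47 × ln(302/491) + 8.314 × ln(37.5/23)] = -3.93 J/K.

ΔS = -3.93 J/K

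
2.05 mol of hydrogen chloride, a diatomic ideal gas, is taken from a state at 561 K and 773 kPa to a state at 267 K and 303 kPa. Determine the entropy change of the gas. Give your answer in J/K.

ΔS = nC_p ln(T₂/T₁) − nR ln(P₂/P₁), with C_p = 7R/2 = 29.1 J mol⁻¹ K⁻¹ for a diatomic ideal gas.
ΔS = 2.05 × [29.1 × ln(267/561) − 8.314 × ln(303/773)] = -28.3 J/K.

ΔS = -28.3 J/K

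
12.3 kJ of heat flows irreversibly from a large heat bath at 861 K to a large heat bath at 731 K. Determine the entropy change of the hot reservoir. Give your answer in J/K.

The hot reservoir loses heat Q, so ΔS_hot = −Q/T_H = −12300/861 = -14.3 J/K.

ΔS_hot = -14.3 J/K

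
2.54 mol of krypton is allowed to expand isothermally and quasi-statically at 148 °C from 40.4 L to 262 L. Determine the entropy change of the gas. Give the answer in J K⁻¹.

ΔS_gas = 39.5 J/K

For an isothermal ideal gas ΔS_gas = nR ln(V₂/V₁) = 2.54 × 8.314 × ln(262/40.4) = 39.5 J/K.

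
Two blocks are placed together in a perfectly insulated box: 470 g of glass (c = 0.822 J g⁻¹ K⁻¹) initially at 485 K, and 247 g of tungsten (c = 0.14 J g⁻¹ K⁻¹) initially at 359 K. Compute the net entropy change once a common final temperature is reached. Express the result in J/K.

Energy balance: T_f = (m₁c₁T₁ + m₂c₂T₂)/(m₁c₁ + m₂c₂) = 474.65 K.
ΔS₁ = m₁c₁ ln(T_f/T₁) = 386.34 × ln(474.65/485) = -8.335 J/K.
ΔS₂ = m₂c₂ ln(T_f/T₂) = 34.58 × ln(474.65/359) = 9.657 J/K.
ΔS_total = -8.335 + 9.657 = 1.32 J/K.

ΔS_total = 1.32 J/K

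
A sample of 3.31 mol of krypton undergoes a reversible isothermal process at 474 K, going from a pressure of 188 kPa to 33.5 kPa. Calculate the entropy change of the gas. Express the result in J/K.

ΔS_gas = 47.5 J/K

For an isothermal ideal gas ΔS_gas = nR ln(P₁/P₂) = 3.31 × 8.314 × ln(188/33.5) = 47.5 J/K.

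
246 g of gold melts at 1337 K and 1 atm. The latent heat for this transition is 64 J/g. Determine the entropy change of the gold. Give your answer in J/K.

ΔS = 11.8 J/K

Heat absorbed by the substance: Q = mL = 246 × 64 = 15744 J.
At constant T, ΔS = Q_rev/T = 15744 / 1337 = 11.8 J/K.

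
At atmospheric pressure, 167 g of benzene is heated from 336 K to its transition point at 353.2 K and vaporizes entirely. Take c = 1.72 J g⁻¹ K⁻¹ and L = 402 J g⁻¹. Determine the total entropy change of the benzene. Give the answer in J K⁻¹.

ΔS = 204 J/K

Warming step: ΔS₁ = m c ln(T_tr/T_i) = 167 × 1.72 × ln(353.2/336) = 14.34 J/K.
Phase change: ΔS₂ = +mL/T_tr = 167 × 402 / 353.2 = 190.1 J/K.
ΔS_total = (14.34) + (190.1) = 204 J/K.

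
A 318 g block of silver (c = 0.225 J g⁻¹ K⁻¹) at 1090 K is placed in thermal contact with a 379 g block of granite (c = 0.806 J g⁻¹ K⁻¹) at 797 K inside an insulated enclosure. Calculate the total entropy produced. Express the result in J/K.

Energy balance: T_f = (m₁c₁T₁ + m₂c₂T₂)/(m₁c₁ + m₂c₂) = 852.6 K.
ΔS₁ = m₁c₁ ln(T_f/T₁) = 71.55 × ln(852.6/1090) = -17.575 J/K.
ΔS₂ = m₂c₂ ln(T_f/T₂) = 305.474 × ln(852.6/797) = 20.601 J/K.
ΔS_total = -17.575 + 20.601 = 3.03 J/K.

ΔS_total = 3.03 J/K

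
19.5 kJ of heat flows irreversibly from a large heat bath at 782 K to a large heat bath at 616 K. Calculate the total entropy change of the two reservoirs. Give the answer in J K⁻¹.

ΔS_total = 6.72 J/K

ΔS_hot = −Q/T_H = −19500/782 = -24.94 J/K and ΔS_cold = +Q/T_C = 19500/616 = 31.66 J/K.
ΔS_total = -24.94 + 31.66 = 6.72 J/K, positive as the second law requires.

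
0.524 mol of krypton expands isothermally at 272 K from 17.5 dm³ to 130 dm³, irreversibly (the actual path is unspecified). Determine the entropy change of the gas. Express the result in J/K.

Entropy is a state function, so ΔS_gas depends only on the end states.
For an isothermal ideal gas ΔS_gas = nR ln(V₂/V₁) = 0.524 × 8.314 × ln(130/17.5) = 8.74 J/K.

ΔS_gas = 8.74 J/K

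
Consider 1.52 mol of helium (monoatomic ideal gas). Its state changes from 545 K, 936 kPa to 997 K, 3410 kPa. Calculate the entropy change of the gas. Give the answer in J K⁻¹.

ΔS = 2.74 J/K

ΔS = nC_p ln(T₂/T₁) − nR ln(P₂/P₁), with C_p = 5R/2 = 20.79 J mol⁻¹ K⁻¹ for a monoatomic ideal gas.
ΔS = 1.52 × [20.79 × ln(997/545) − 8.314 × ln(3410/936)] = 2.74 J/K.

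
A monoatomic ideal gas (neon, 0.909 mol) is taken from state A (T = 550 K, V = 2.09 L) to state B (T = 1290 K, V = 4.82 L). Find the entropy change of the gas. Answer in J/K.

ΔS = 16 J/K

Entropy is a state function: ΔS = nC_V ln(T₂/T₁) + nR ln(V₂/V₁), with C_V = 3R/2 = 12.47 J mol⁻¹ K⁻¹ for a monoatomic ideal gas.
ΔS = 0.909 × [12.47 × ln(1290/550) + 8.314 × ln(4.82/2.09)] = 16 J/K.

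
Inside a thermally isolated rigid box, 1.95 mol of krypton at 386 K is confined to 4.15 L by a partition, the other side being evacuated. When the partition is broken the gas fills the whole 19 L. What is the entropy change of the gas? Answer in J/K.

ΔS_gas = 24.7 J/K

No heat is exchanged and no work is done, so the ideal-gas temperature stays constant.
Entropy is a state function; using a reversible isothermal path, ΔS_gas = nR ln(V₂/V₁) = 1.95 × 8.314 × ln(19/4.15) = 24.7 J/K.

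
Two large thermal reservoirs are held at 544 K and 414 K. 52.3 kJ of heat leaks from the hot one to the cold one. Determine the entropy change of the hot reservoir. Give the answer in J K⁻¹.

ΔS_hot = -96.1 J/K

The hot reservoir loses heat Q, so ΔS_hot = −Q/T_H = −52300/544 = -96.1 J/K.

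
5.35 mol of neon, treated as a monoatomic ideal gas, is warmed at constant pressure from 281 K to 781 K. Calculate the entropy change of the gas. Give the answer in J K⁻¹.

At constant pressure, ΔS = nC_p ln(T₂/T₁) with C_p = 5R/2 = 20.79 J mol⁻¹ K⁻¹.
ΔS = 5.35 × 20.79 × ln(781/281) = 114 J/K.

ΔS = 114 J/K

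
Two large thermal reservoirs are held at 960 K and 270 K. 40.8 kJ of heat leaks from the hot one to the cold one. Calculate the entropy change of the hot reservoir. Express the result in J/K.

ΔS_hot = -42.5 J/K

The hot reservoir loses heat Q, so ΔS_hot = −Q/T_H = −40800/960 = -42.5 J/K.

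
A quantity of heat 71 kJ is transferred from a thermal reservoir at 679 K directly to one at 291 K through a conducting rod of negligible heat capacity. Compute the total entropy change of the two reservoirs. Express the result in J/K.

ΔS_total = 139 J/K

ΔS_hot = −Q/T_H = −71000/679 = -104.6 J/K and ΔS_cold = +Q/T_C = 71000/291 = 244 J/K.
ΔS_total = -104.6 + 244 = 139 J/K, positive as the second law requires.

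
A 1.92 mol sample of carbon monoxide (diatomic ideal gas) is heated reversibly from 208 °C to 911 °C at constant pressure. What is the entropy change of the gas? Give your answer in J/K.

In kelvin: T₁ = 481.15 K, T₂ = 1184.15 K. At constant pressure, ΔS = nC_p ln(T₂/T₁) with C_p = 7R/2 = 29.1 J mol⁻¹ K⁻¹.
ΔS = 1.92 × 29.1 × ln(1184.15/481.15) = 50.3 J/K.

ΔS = 50.3 J/K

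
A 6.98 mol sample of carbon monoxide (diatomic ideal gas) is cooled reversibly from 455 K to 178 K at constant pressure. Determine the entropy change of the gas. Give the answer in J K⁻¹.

At constant pressure, ΔS = nC_p ln(T₂/T₁) with C_p = 7R/2 = 29.1 J mol⁻¹ K⁻¹.
ΔS = 6.98 × 29.1 × ln(178/455) = -191 J/K.

ΔS = -191 J/K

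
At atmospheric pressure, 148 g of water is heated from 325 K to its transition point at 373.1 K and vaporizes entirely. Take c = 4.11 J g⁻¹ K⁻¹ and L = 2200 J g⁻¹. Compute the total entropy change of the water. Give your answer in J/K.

Warming step: ΔS₁ = m c ln(T_tr/T_i) = 148 × 4.11 × ln(373.1/325) = 83.96 J/K.
Phase change: ΔS₂ = +mL/T_tr = 148 × 2200 / 373.1 = 872.7 J/K.
ΔS_total = (83.96) + (872.7) = 957 J/K.

ΔS = 957 J/K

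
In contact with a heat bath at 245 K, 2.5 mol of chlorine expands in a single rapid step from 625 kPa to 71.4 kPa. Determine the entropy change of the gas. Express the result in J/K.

Entropy is a state function, so ΔS_gas depends only on the end states.
For an isothermal ideal gas ΔS_gas = nR ln(P₁/P₂) = 2.5 × 8.314 × ln(625/71.4) = 45.1 J/K.

ΔS_gas = 45.1 J/K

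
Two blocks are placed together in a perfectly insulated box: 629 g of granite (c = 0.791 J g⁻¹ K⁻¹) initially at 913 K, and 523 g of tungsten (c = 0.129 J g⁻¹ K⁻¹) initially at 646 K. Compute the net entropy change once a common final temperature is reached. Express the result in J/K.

Energy balance: T_f = (m₁c₁T₁ + m₂c₂T₂)/(m₁c₁ + m₂c₂) = 881.12 K.
ΔS₁ = m₁c₁ ln(T_f/T₁) = 497.539 × ln(881.12/913) = -17.68 J/K.
ΔS₂ = m₂c₂ ln(T_f/T₂) = 67.467 × ln(881.12/646) = 20.94 J/K.
ΔS_total = -17.68 + 20.94 = 3.26 J/K.

ΔS_total = 3.26 J/K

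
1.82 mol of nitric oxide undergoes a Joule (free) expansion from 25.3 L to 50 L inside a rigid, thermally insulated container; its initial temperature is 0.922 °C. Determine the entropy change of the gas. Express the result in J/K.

For an ideal gas in free expansion Q = 0 and W = 0, so T is unchanged.
Entropy is a state function; using a reversible isothermal path, ΔS_gas = nR ln(V₂/V₁) = 1.82 × 8.314 × ln(50/25.3) = 10.3 J/K.

ΔS_gas = 10.3 J/K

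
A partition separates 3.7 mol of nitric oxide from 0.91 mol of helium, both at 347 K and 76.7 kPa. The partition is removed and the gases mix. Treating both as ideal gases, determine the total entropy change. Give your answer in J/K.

ΔS_mix = 19 J/K

Mole fractions: x_A = 3.7/4.61 = 0.803, x_B = 0.197.
ΔS_mix = −R(n_A ln x_A + n_B ln x_B) = −8.314 × (3.7 ln 0.803 + 0.91 ln 0.197) = 19 J/K.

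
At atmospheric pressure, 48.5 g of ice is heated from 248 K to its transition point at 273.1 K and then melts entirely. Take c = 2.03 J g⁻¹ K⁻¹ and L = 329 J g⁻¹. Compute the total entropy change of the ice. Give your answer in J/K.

ΔS = 67.9 J/K

Warming step: ΔS₁ = m c ln(T_tr/T_i) = 48.5 × 2.03 × ln(273.1/248) = 9.492 J/K.
Phase change: ΔS₂ = +mL/T_tr = 48.5 × 329 / 273.1 = 58.43 J/K.
ΔS_total = (9.492) + (58.43) = 67.9 J/K.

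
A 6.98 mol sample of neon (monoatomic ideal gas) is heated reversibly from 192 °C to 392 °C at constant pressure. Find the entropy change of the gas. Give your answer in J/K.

In kelvin: T₁ = 465.15 K, T₂ = 665.15 K. At constant pressure, ΔS = nC_p ln(T₂/T₁) with C_p = 5R/2 = 20.79 J mol⁻¹ K⁻¹.
ΔS = 6.98 × 20.79 × ln(665.15/465.15) = 51.9 J/K.

ΔS = 51.9 J/K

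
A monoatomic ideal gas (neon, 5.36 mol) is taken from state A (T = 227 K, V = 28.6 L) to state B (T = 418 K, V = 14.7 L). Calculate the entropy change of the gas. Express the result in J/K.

Entropy is a state function: ΔS = nC_V ln(T₂/T₁) + nR ln(V₂/V₁), with C_V = 3R/2 = 12.47 J mol⁻¹ K⁻¹ for a monoatomic ideal gas.
ΔS = 5.36 × [12.47 × ln(418/227) + 8.314 × ln(14.7/28.6)] = 11.2 J/K.

ΔS = 11.2 J/K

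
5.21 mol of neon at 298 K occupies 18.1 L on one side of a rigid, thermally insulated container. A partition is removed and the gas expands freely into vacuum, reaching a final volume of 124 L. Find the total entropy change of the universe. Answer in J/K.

ΔS_universe = 83.4 J/K

No heat is exchanged and no work is done, so the ideal-gas temperature stays constant.
Entropy is a state function; using a reversible isothermal path, ΔS_gas = nR ln(V₂/V₁) = 5.21 × 8.314 × ln(124/18.1) = 83.4 J/K.
The insulated surroundings exchange no heat, so ΔS_surr = 0 and ΔS_universe = ΔS_gas.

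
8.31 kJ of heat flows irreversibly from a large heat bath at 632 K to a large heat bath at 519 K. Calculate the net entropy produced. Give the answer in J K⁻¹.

ΔS_total = 2.86 J/K

ΔS_hot = −Q/T_H = −8310/632 = -13.15 J/K and ΔS_cold = +Q/T_C = 8310/519 = 16.01 J/K.
ΔS_total = -13.15 + 16.01 = 2.86 J/K, positive as the second law requires.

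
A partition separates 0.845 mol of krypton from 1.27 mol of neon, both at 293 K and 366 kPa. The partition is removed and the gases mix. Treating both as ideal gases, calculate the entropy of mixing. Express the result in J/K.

Mole fractions: x_A = 0.845/2.12 = 0.4, x_B = 0.6.
ΔS_mix = −R(n_A ln x_A + n_B ln x_B) = −8.314 × (0.845 ln 0.4 + 1.27 ln 0.6) = 11.8 J/K.

ΔS_mix = 11.8 J/K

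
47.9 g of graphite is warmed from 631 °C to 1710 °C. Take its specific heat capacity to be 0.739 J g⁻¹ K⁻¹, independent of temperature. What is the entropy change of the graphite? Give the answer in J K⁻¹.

ΔS = 27.8 J/K

In kelvin: T₁ = 904.15 K, T₂ = 1983.15 K. ΔS = ∫dQ_rev/T = m c ln(T₂/T₁) = 47.9 × 0.739 × ln(1983.15/904.15) = 27.8 J/K.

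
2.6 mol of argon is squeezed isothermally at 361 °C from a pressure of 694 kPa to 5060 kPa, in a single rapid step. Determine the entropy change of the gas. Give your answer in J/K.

Entropy is a state function, so ΔS_gas depends only on the end states.
For an isothermal ideal gas ΔS_gas = nR ln(P₁/P₂) = 2.6 × 8.314 × ln(694/5060) = -42.9 J/K.

ΔS_gas = -42.9 J/K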